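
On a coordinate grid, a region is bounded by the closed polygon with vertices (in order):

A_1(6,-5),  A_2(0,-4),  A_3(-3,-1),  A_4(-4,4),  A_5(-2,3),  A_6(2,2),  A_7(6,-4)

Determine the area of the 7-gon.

Apply the surveyor's formula: 2A = Σ (x_i·y_{i+1} − x_{i+1}·y_i), indices taken mod 7.
Σ = (-24) + (-12) + (-16) + (-4) + (-10) + (-20) + (-6) = -92
Area = |Σ|/2 = 46.

46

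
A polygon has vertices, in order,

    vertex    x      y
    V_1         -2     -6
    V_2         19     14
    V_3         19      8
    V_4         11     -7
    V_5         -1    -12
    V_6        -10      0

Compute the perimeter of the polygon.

90

|V_1V_2| = √((21)² + (20)²) = √841 = 29
|V_2V_3| = √((0)² + (-6)²) = √36 = 6
|V_3V_4| = √((-8)² + (-15)²) = √289 = 17
|V_4V_5| = √((-12)² + (-5)²) = √169 = 13
|V_5V_6| = √((-9)² + (12)²) = √225 = 15
|V_6V_1| = √((8)² + (-6)²) = √100 = 10
Perimeter = 29 + 6 + 17 + 13 + 15 + 10 = 90.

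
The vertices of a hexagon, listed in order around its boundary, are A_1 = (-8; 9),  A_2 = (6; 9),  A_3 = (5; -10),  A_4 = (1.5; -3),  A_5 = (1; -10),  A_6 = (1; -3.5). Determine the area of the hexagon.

127.75

Apply the shoelace (surveyor's) formula: 2A = Σ (x_i·y_{i+1} − x_{i+1}·y_i), indices taken mod 6.
A_1→A_2: (-8)(9) − (6)(9) = -126
A_2→A_3: (6)(-10) − (5)(9) = -105
A_3→A_4: (5)(-3) − (1.5)(-10) = 0
A_4→A_5: (1.5)(-10) − (1)(-3) = -12
A_5→A_6: (1)(-3.5) − (1)(-10) = 6.5
A_6→A_1: (1)(9) − (-8)(-3.5) = -19
Σ = -255.5
Area = |Σ|/2 = 127.75.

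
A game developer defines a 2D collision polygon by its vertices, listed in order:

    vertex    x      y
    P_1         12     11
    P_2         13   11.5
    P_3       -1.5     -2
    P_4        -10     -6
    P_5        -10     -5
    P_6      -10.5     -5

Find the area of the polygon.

46.375

Apply the shoelace (surveyor's) formula: 2A = Σ (x_i·y_{i+1} − x_{i+1}·y_i), indices taken mod 6.
Σ = (-5) + (-8.75) + (-11) + (-10) + (-2.5) + (-55.5) = -92.75
Area = |Σ|/2 = 46.375.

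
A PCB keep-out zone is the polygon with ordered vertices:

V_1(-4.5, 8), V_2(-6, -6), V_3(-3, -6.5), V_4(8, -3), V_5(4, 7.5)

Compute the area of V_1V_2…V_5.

Apply the surveyor's formula: 2A = Σ (x_i·y_{i+1} − x_{i+1}·y_i), indices taken mod 5.
Σ = (75) + (21) + (61) + (72) + (65.75) = 294.75
Area = |Σ|/2 = 147.375.

147.375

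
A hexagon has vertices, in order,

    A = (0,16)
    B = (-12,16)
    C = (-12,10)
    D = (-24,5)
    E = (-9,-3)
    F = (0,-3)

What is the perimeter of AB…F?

76

|AB| = √((-12)² + (0)²) = √144 = 12
|BC| = √((0)² + (-6)²) = √36 = 6
|CD| = √((-12)² + (-5)²) = √169 = 13
|DE| = √((15)² + (-8)²) = √289 = 17
|EF| = √((9)² + (0)²) = √81 = 9
|FA| = √((0)² + (19)²) = √361 = 19
Perimeter = 12 + 6 + 13 + 17 + 9 + 19 = 76.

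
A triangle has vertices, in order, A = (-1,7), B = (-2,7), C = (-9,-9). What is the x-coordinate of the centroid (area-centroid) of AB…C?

-4

Apply Gauss's area formula. First the cross-terms c_i = x_i·y_{i+1} − x_{i+1}·y_i:
  7, 81, -72  ⇒  2A = 16, A = 8.
Then Σ (x_i + x_{i+1})·c_i = -192, so x̄ = -192 / (6·8) = -4.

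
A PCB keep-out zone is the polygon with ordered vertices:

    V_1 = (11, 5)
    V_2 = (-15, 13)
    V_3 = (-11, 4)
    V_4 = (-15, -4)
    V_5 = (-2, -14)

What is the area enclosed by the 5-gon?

Apply the shoelace formula: 2A = Σ (x_i·y_{i+1} − x_{i+1}·y_i), indices taken mod 5.
V_1→V_2: (11)(13) − (-15)(5) = 218
V_2→V_3: (-15)(4) − (-11)(13) = 83
V_3→V_4: (-11)(-4) − (-15)(4) = 104
V_4→V_5: (-15)(-14) − (-2)(-4) = 202
V_5→V_1: (-2)(5) − (11)(-14) = 144
Σ = 751
Area = |Σ|/2 = 375.5.

375.5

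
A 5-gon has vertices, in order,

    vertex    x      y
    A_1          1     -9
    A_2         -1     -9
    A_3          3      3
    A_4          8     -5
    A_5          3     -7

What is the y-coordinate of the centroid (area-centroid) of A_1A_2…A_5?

Apply the surveyor's formula. First the cross-terms c_i = x_i·y_{i+1} − x_{i+1}·y_i:
  -18, 24, -39, -41, -20  ⇒  2A = -94, A = -47.
Then Σ (y_i + y_{i+1})·c_i = 1070, so ȳ = 1070 / (6·(-47)) = -535/141.

-535/141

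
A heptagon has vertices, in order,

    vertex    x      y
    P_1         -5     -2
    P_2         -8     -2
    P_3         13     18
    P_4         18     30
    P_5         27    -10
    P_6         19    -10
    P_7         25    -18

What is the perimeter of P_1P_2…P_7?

138

|P_1P_2| = √((-3)² + (0)²) = √9 = 3
|P_2P_3| = √((21)² + (20)²) = √841 = 29
|P_3P_4| = √((5)² + (12)²) = √169 = 13
|P_4P_5| = √((9)² + (-40)²) = √1681 = 41
|P_5P_6| = √((-8)² + (0)²) = √64 = 8
|P_6P_7| = √((6)² + (-8)²) = √100 = 10
|P_7P_1| = √((-30)² + (16)²) = √1156 = 34
Perimeter = 3 + 29 + 13 + 41 + 8 + 10 + 34 = 138.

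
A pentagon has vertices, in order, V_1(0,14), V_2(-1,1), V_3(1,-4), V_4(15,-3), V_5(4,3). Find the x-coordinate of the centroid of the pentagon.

Apply the shoelace formula. First the cross-terms c_i = x_i·y_{i+1} − x_{i+1}·y_i:
  14, 3, 57, 57, 56  ⇒  2A = 187, A = 93.5.
Then Σ (x_i + x_{i+1})·c_i = 2205, so x̄ = 2205 / (6·93.5) = 735/187.

735/187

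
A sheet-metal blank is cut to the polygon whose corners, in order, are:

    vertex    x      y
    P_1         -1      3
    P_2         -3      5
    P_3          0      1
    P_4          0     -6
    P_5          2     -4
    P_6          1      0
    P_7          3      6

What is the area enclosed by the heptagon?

19

P_1→P_2: (-1)(5) − (-3)(3) = 4
P_2→P_3: (-3)(1) − (0)(5) = -3
P_3→P_4: (0)(-6) − (0)(1) = 0
P_4→P_5: (0)(-4) − (2)(-6) = 12
P_5→P_6: (2)(0) − (1)(-4) = 4
P_6→P_7: (1)(6) − (3)(0) = 6
P_7→P_1: (3)(3) − (-1)(6) = 15
Σ = 38
Area = |Σ|/2 = 19.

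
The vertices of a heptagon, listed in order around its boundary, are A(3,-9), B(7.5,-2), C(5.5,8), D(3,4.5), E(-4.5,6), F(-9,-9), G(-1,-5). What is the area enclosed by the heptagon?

Apply the shoelace (surveyor's) formula: 2A = Σ (x_i·y_{i+1} − x_{i+1}·y_i), indices taken mod 7.
Σ = (61.5) + (71) + (0.75) + (38.25) + (94.5) + (36) + (24) = 326
Area = |Σ|/2 = 163.

163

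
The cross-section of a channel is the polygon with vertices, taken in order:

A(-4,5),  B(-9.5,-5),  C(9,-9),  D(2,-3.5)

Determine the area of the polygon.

Σ = (67.5) + (130.5) + (-13.5) + (-4) = 180.5
Area = |Σ|/2 = 90.25.

90.25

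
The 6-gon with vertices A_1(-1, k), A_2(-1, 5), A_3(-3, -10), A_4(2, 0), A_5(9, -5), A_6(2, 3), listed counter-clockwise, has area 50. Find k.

The doubled signed area Σ (x_i y_{i+1} − x_{i+1} y_i) is linear in k.
With k=0 it equals 70; the coefficient of k is 3 (from the two edges through A_1).
So 3·k + 70 = 2·50 = 100 ⇒ k = 10.

10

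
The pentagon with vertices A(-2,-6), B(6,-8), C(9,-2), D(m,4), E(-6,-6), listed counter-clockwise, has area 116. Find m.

Write out the shoelace sum; only the two edges meeting at D involve m:
2·Area = [(9·4 − m·(-2)) + (m·(-6) − (-6)·4)] + 136
       = -4·m + 196 = 232
⇒ m = -9.

-9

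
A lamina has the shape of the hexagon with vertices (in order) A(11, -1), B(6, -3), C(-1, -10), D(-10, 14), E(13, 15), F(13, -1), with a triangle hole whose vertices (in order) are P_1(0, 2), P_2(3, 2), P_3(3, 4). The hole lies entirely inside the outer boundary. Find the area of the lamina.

370

Outer boundary:
Apply the shoelace (surveyor's) formula: 2A = Σ (x_i·y_{i+1} − x_{i+1}·y_i), indices taken mod 6.
Cross-terms: -27, -63, -114, -332, -208, -2  ⇒  Σ = -746
Area = |Σ|/2 = 373.
Hole:
Σ = (-6) + (6) + (6) = 6
Area = |Σ|/2 = 3.
Net area = 373 − 3 = 370.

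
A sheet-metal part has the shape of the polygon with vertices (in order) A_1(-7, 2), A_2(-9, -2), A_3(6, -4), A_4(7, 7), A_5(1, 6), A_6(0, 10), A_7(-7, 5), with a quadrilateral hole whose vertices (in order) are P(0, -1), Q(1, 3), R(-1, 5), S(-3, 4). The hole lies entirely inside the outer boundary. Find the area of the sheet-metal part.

Outer boundary:
Σ = (32) + (48) + (70) + (35) + (10) + (70) + (21) = 286
Area = |Σ|/2 = 143.
Hole:
Σ = (1) + (8) + (11) + (3) = 23
Area = |Σ|/2 = 11.5.
Net area = 143 − 11.5 = 131.5.

131.5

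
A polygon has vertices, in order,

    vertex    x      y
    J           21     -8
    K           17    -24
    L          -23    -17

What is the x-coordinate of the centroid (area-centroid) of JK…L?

Apply the shoelace (surveyor's) formula. First the cross-terms c_i = x_i·y_{i+1} − x_{i+1}·y_i:
  -368, -841, 541  ⇒  2A = -668, A = -334.
Then Σ (x_i + x_{i+1})·c_i = -10020, so x̄ = -10020 / (6·(-334)) = 5.

5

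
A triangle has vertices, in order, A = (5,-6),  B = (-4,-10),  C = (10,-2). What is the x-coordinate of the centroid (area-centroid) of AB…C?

11/3

Apply the shoelace formula. First the cross-terms c_i = x_i·y_{i+1} − x_{i+1}·y_i:
  -74, 108, -50  ⇒  2A = -16, A = -8.
Then Σ (x_i + x_{i+1})·c_i = -176, so x̄ = -176 / (6·(-8)) = 11/3.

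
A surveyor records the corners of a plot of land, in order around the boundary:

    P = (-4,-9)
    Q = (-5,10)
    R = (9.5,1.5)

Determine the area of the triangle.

Σ = (-85) + (-102.5) + (-79.5) = -267
Area = |Σ|/2 = 133.5.

133.5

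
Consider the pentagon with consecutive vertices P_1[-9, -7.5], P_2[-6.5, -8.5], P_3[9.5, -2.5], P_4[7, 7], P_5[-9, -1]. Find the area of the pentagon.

Apply the shoelace (surveyor's) formula: 2A = Σ (x_i·y_{i+1} − x_{i+1}·y_i), indices taken mod 5.
Cross-terms: 27.75, 97, 84, 56, 58.5  ⇒  Σ = 323.25
Area = |Σ|/2 = 161.625.

161.625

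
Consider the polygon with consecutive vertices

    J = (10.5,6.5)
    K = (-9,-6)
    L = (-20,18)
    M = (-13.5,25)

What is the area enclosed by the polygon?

Apply the shoelace formula: 2A = Σ (x_i·y_{i+1} − x_{i+1}·y_i), indices taken mod 4.
Σ = (-4.5) + (-282) + (-257) + (-350.25) = -893.75
Area = |Σ|/2 = 446.875.

446.875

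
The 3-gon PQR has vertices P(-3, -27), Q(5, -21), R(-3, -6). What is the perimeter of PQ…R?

|PQ| = √((8)² + (6)²) = √100 = 10
|QR| = √((-8)² + (15)²) = √289 = 17
|RP| = √((0)² + (-21)²) = √441 = 21
Perimeter = 10 + 17 + 21 = 48.

48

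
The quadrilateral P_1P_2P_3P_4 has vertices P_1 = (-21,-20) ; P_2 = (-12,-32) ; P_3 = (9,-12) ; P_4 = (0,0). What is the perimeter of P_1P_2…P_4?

88

|P_1P_2| = √((9)² + (-12)²) = √225 = 15
|P_2P_3| = √((21)² + (20)²) = √841 = 29
|P_3P_4| = √((-9)² + (12)²) = √225 = 15
|P_4P_1| = √((-21)² + (-20)²) = √841 = 29
Perimeter = 15 + 29 + 15 + 29 = 88.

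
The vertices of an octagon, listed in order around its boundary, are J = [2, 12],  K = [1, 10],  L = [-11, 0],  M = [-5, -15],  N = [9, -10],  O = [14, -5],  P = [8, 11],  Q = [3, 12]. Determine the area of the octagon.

J→K: (2)(10) − (1)(12) = 8
K→L: (1)(0) − (-11)(10) = 110
L→M: (-11)(-15) − (-5)(0) = 165
M→N: (-5)(-10) − (9)(-15) = 185
N→O: (9)(-5) − (14)(-10) = 95
O→P: (14)(11) − (8)(-5) = 194
P→Q: (8)(12) − (3)(11) = 63
Q→J: (3)(12) − (2)(12) = 12
Σ = 832
Area = |Σ|/2 = 416.

416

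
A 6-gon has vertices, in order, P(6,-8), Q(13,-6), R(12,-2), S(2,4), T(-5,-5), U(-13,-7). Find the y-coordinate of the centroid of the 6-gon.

Apply the shoelace (surveyor's) formula. First the cross-terms c_i = x_i·y_{i+1} − x_{i+1}·y_i:
  68, 46, 52, 10, -30, 146  ⇒  2A = 292, A = 146.
Then Σ (y_i + y_{i+1})·c_i = -3056, so ȳ = -3056 / (6·146) = -764/219.

-764/219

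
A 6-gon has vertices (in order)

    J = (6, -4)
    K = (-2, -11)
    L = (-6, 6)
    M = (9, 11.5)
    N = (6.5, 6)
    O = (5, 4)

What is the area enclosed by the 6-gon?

Apply the shoelace formula: 2A = Σ (x_i·y_{i+1} − x_{i+1}·y_i), indices taken mod 6.
Σ = (-74) + (-78) + (-123) + (-20.75) + (-4) + (-44) = -343.75
Area = |Σ|/2 = 171.875.

171.875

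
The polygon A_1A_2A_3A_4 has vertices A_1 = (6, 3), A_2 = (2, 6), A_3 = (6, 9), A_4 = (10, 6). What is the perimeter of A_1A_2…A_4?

20

|A_1A_2| = √((-4)² + (3)²) = √25 = 5
|A_2A_3| = √((4)² + (3)²) = √25 = 5
|A_3A_4| = √((4)² + (-3)²) = √25 = 5
|A_4A_1| = √((-4)² + (-3)²) = √25 = 5
Perimeter = 5 + 5 + 5 + 5 = 20.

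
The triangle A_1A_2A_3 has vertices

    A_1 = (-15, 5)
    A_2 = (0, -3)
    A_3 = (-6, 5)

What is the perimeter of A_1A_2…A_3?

|A_1A_2| = √((15)² + (-8)²) = √289 = 17
|A_2A_3| = √((-6)² + (8)²) = √100 = 10
|A_3A_1| = √((-9)² + (0)²) = √81 = 9
Perimeter = 17 + 10 + 9 = 36.

36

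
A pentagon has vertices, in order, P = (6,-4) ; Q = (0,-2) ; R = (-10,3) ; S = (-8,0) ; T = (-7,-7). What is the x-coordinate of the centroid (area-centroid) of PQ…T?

-607/177

Apply Gauss's area formula. First the cross-terms c_i = x_i·y_{i+1} − x_{i+1}·y_i:
  -12, -20, 24, 56, 70  ⇒  2A = 118, A = 59.
Then Σ (x_i + x_{i+1})·c_i = -1214, so x̄ = -1214 / (6·59) = -607/177.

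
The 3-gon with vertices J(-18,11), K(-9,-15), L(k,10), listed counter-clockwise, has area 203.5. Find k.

The doubled signed area Σ (x_i y_{i+1} − x_{i+1} y_i) is linear in k.
With k=0 it equals 459; the coefficient of k is 26 (from the two edges through L).
So 26·k + 459 = 2·203.5 = 407 ⇒ k = -2.

-2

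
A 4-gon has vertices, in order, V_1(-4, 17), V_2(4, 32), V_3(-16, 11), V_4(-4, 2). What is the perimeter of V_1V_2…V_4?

76

|V_1V_2| = √((8)² + (15)²) = √289 = 17
|V_2V_3| = √((-20)² + (-21)²) = √841 = 29
|V_3V_4| = √((12)² + (-9)²) = √225 = 15
|V_4V_1| = √((0)² + (15)²) = √225 = 15
Perimeter = 17 + 29 + 15 + 15 = 76.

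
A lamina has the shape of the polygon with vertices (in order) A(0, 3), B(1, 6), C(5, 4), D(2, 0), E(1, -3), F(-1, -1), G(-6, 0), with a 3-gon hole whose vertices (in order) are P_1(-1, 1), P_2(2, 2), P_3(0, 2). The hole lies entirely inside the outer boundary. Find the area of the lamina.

34.5

Outer boundary:
Σ = (-3) + (-26) + (-8) + (-6) + (-4) + (-6) + (-18) = -71
Area = |Σ|/2 = 35.5.
Hole:
Apply Gauss's area formula: 2A = Σ (x_i·y_{i+1} − x_{i+1}·y_i), indices taken mod 3.
Σ = (-4) + (4) + (2) = 2
Area = |Σ|/2 = 1.
Net area = 35.5 − 1 = 34.5.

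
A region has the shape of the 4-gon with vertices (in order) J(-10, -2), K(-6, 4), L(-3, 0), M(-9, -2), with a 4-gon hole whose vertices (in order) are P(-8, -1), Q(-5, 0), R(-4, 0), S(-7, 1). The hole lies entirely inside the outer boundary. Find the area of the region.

15

Outer boundary:
Apply the shoelace (surveyor's) formula: 2A = Σ (x_i·y_{i+1} − x_{i+1}·y_i), indices taken mod 4.
Cross-terms: -52, 12, 6, -2  ⇒  Σ = -36
Area = |Σ|/2 = 18.
Hole:
Apply Gauss's area formula: 2A = Σ (x_i·y_{i+1} − x_{i+1}·y_i), indices taken mod 4.
Σ = (-5) + (0) + (-4) + (15) = 6
Area = |Σ|/2 = 3.
Net area = 18 − 3 = 15.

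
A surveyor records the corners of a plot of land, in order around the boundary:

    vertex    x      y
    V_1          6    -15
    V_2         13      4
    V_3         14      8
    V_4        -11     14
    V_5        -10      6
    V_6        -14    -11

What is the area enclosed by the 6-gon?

547.5

Apply the shoelace (surveyor's) formula: 2A = Σ (x_i·y_{i+1} − x_{i+1}·y_i), indices taken mod 6.
V_1→V_2: (6)(4) − (13)(-15) = 219
V_2→V_3: (13)(8) − (14)(4) = 48
V_3→V_4: (14)(14) − (-11)(8) = 284
V_4→V_5: (-11)(6) − (-10)(14) = 74
V_5→V_6: (-10)(-11) − (-14)(6) = 194
V_6→V_1: (-14)(-15) − (6)(-11) = 276
Σ = 1095
Area = |Σ|/2 = 547.5.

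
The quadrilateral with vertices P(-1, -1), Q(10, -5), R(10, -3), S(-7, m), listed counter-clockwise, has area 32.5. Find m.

Write out the shoelace sum; only the two edges meeting at S involve m:
2·Area = [(10·m − (-7)·(-3)) + ((-7)·(-1) − (-1)·m)] + 35
       = 11·m + 21 = 65
⇒ m = 4.

4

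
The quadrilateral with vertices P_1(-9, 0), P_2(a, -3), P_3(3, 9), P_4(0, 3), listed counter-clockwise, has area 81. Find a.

10

The doubled signed area Σ (x_i y_{i+1} − x_{i+1} y_i) is linear in a.
With a=0 it equals 72; the coefficient of a is 9 (from the two edges through P_2).
So 9·a + 72 = 2·81 = 162 ⇒ a = 10.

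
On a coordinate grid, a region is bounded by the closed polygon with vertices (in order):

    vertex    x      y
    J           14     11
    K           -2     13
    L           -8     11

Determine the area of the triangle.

22

Apply Gauss's area formula: 2A = Σ (x_i·y_{i+1} − x_{i+1}·y_i), indices taken mod 3.
Σ = (204) + (82) + (-242) = 44
Area = |Σ|/2 = 22.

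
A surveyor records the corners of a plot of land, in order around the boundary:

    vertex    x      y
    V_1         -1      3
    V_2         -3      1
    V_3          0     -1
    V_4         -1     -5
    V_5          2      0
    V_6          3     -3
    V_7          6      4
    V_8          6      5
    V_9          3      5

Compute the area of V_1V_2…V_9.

Apply the surveyor's formula: 2A = Σ (x_i·y_{i+1} − x_{i+1}·y_i), indices taken mod 9.
Σ = (8) + (3) + (-1) + (10) + (-6) + (30) + (6) + (15) + (14) = 79
Area = |Σ|/2 = 39.5.

39.5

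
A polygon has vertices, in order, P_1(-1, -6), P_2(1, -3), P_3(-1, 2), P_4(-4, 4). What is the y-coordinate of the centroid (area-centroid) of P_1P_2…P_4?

-14/15

Apply the shoelace formula. First the cross-terms c_i = x_i·y_{i+1} − x_{i+1}·y_i:
  9, -1, 4, 28  ⇒  2A = 40, A = 20.
Then Σ (y_i + y_{i+1})·c_i = -112, so ȳ = -112 / (6·20) = -14/15.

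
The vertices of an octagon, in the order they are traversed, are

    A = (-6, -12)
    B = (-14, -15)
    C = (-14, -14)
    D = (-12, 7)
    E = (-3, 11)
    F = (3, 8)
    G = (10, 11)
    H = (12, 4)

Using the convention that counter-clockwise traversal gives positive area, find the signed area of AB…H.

Apply Gauss's area formula: 2A = Σ (x_i·y_{i+1} − x_{i+1}·y_i), indices taken mod 8.
Σ = (-78) + (-14) + (-266) + (-111) + (-57) + (-47) + (-92) + (-120) = -785
Signed area = Σ/2 = -392.5 (negative ⇒ clockwise traversal).

-392.5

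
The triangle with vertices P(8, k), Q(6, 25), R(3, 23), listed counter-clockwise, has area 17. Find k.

15

Write out the shoelace sum; only the two edges meeting at P involve k:
2·Area = [(3·k − 8·23) + (8·25 − 6·k)] + 63
       = -3·k + 79 = 34
⇒ k = 15.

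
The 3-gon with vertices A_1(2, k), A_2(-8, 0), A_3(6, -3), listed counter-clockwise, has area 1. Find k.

Write out the shoelace sum; only the two edges meeting at A_1 involve k:
2·Area = [(6·k − 2·(-3)) + (2·0 − (-8)·k)] + 24
       = 14·k + 30 = 2
⇒ k = -2.

-2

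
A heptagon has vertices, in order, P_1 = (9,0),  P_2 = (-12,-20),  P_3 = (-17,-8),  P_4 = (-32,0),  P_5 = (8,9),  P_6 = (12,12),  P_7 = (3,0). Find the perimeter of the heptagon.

|P_1P_2| = √((-21)² + (-20)²) = √841 = 29
|P_2P_3| = √((-5)² + (12)²) = √169 = 13
|P_3P_4| = √((-15)² + (8)²) = √289 = 17
|P_4P_5| = √((40)² + (9)²) = √1681 = 41
|P_5P_6| = √((4)² + (3)²) = √25 = 5
|P_6P_7| = √((-9)² + (-12)²) = √225 = 15
|P_7P_1| = √((6)² + (0)²) = √36 = 6
Perimeter = 29 + 13 + 17 + 41 + 5 + 15 + 6 = 126.

126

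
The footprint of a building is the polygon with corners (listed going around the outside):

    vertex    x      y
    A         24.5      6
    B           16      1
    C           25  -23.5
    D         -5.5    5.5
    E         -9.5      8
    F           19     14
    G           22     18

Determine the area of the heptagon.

Cross-terms: -71.5, -401, 8.25, 8.25, -285, 34, -309  ⇒  Σ = -1016
Area = |Σ|/2 = 508.

508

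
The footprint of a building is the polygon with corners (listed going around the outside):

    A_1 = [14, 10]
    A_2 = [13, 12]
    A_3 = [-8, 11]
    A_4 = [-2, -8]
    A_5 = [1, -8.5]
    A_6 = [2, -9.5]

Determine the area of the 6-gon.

274.25

Σ = (38) + (239) + (86) + (25) + (7.5) + (153) = 548.5
Area = |Σ|/2 = 274.25.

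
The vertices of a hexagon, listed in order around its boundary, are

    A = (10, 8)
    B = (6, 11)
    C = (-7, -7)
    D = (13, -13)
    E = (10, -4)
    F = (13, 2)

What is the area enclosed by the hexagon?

Σ = (62) + (35) + (182) + (78) + (72) + (84) = 513
Area = |Σ|/2 = 256.5.

256.5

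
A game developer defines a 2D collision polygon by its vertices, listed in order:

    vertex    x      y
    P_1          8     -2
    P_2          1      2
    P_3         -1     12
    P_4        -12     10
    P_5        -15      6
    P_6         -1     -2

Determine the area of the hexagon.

P_1→P_2: (8)(2) − (1)(-2) = 18
P_2→P_3: (1)(12) − (-1)(2) = 14
P_3→P_4: (-1)(10) − (-12)(12) = 134
P_4→P_5: (-12)(6) − (-15)(10) = 78
P_5→P_6: (-15)(-2) − (-1)(6) = 36
P_6→P_1: (-1)(-2) − (8)(-2) = 18
Σ = 298
Area = |Σ|/2 = 149.

149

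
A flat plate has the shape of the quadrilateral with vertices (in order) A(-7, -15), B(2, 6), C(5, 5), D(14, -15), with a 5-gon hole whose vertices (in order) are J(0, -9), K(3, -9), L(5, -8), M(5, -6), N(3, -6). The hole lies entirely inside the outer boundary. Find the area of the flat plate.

Outer boundary:
Cross-terms: -12, -20, -145, -315  ⇒  Σ = -492
Area = |Σ|/2 = 246.
Hole:
Apply the shoelace formula: 2A = Σ (x_i·y_{i+1} − x_{i+1}·y_i), indices taken mod 5.
J→K: (0)(-9) − (3)(-9) = 27
K→L: (3)(-8) − (5)(-9) = 21
L→M: (5)(-6) − (5)(-8) = 10
M→N: (5)(-6) − (3)(-6) = -12
N→J: (3)(-9) − (0)(-6) = -27
Σ = 19
Area = |Σ|/2 = 9.5.
Net area = 246 − 9.5 = 236.5.

236.5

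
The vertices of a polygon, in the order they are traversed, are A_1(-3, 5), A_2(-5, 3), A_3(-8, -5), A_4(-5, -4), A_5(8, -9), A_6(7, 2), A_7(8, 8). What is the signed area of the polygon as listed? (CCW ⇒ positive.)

Apply the shoelace (surveyor's) formula: 2A = Σ (x_i·y_{i+1} − x_{i+1}·y_i), indices taken mod 7.
Σ = (16) + (49) + (7) + (77) + (79) + (40) + (64) = 332
Signed area = Σ/2 = 166 (positive ⇒ counter-clockwise traversal).

166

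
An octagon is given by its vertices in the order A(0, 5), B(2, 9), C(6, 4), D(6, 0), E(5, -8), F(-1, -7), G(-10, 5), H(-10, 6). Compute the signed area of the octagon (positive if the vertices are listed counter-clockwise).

-153

Σ = (-10) + (-46) + (-24) + (-48) + (-43) + (-75) + (-10) + (-50) = -306
Signed area = Σ/2 = -153 (negative ⇒ clockwise traversal).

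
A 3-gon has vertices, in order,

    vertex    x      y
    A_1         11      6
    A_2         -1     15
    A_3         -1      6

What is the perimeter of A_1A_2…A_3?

36

|A_1A_2| = √((-12)² + (9)²) = √225 = 15
|A_2A_3| = √((0)² + (-9)²) = √81 = 9
|A_3A_1| = √((12)² + (0)²) = √144 = 12
Perimeter = 15 + 9 + 12 = 36.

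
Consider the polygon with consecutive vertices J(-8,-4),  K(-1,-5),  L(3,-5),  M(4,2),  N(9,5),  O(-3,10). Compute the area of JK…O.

Σ = (36) + (20) + (26) + (2) + (105) + (92) = 281
Area = |Σ|/2 = 140.5.

140.5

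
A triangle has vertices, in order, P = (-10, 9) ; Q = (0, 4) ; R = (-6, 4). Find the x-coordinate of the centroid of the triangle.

Apply the surveyor's formula. First the cross-terms c_i = x_i·y_{i+1} − x_{i+1}·y_i:
  -40, 24, -14  ⇒  2A = -30, A = -15.
Then Σ (x_i + x_{i+1})·c_i = 480, so x̄ = 480 / (6·(-15)) = -16/3.

-16/3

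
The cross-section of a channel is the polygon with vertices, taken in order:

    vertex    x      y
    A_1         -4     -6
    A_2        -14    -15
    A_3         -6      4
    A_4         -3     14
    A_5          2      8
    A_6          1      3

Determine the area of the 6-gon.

145

Apply the shoelace formula: 2A = Σ (x_i·y_{i+1} − x_{i+1}·y_i), indices taken mod 6.
Σ = (-24) + (-146) + (-72) + (-52) + (-2) + (6) = -290
Area = |Σ|/2 = 145.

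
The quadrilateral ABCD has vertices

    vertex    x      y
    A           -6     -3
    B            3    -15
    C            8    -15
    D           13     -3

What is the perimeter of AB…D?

|AB| = √((9)² + (-12)²) = √225 = 15
|BC| = √((5)² + (0)²) = √25 = 5
|CD| = √((5)² + (12)²) = √169 = 13
|DA| = √((-19)² + (0)²) = √361 = 19
Perimeter = 15 + 5 + 13 + 19 = 52.

52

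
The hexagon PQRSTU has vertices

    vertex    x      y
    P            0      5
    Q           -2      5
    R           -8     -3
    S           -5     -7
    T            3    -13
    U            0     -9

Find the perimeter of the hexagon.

|PQ| = √((-2)² + (0)²) = √4 = 2
|QR| = √((-6)² + (-8)²) = √100 = 10
|RS| = √((3)² + (-4)²) = √25 = 5
|ST| = √((8)² + (-6)²) = √100 = 10
|TU| = √((-3)² + (4)²) = √25 = 5
|UP| = √((0)² + (14)²) = √196 = 14
Perimeter = 2 + 10 + 5 + 10 + 5 + 14 = 46.

46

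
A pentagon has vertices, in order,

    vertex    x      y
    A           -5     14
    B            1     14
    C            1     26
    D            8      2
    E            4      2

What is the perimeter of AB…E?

62

|AB| = √((6)² + (0)²) = √36 = 6
|BC| = √((0)² + (12)²) = √144 = 12
|CD| = √((7)² + (-24)²) = √625 = 25
|DE| = √((-4)² + (0)²) = √16 = 4
|EA| = √((-9)² + (12)²) = √225 = 15
Perimeter = 6 + 12 + 25 + 4 + 15 = 62.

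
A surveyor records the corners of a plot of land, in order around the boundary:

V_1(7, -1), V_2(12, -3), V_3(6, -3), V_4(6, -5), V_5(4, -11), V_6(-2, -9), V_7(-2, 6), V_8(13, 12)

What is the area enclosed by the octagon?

186

Apply the surveyor's formula: 2A = Σ (x_i·y_{i+1} − x_{i+1}·y_i), indices taken mod 8.
Cross-terms: -9, -18, -12, -46, -58, -30, -102, -97  ⇒  Σ = -372
Area = |Σ|/2 = 186.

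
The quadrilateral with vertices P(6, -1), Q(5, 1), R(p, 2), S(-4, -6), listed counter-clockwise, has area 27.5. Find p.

2

Write out the shoelace sum; only the two edges meeting at R involve p:
2·Area = [(5·2 − p·1) + (p·(-6) − (-4)·2)] + 51
       = -7·p + 69 = 55
⇒ p = 2.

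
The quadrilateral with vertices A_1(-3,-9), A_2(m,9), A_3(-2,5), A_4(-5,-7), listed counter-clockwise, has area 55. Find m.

4

The doubled signed area Σ (x_i y_{i+1} − x_{i+1} y_i) is linear in m.
With m=0 it equals 54; the coefficient of m is 14 (from the two edges through A_2).
So 14·m + 54 = 2·55 = 110 ⇒ m = 4.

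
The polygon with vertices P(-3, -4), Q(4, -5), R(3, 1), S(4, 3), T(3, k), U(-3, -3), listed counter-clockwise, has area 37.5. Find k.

5

The doubled signed area Σ (x_i y_{i+1} − x_{i+1} y_i) is linear in k.
With k=0 it equals 40; the coefficient of k is 7 (from the two edges through T).
So 7·k + 40 = 2·37.5 = 75 ⇒ k = 5.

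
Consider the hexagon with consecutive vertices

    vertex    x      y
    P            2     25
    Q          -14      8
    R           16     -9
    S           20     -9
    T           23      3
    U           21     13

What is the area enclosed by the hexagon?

Apply the shoelace (surveyor's) formula: 2A = Σ (x_i·y_{i+1} − x_{i+1}·y_i), indices taken mod 6.
Σ = (366) + (-2) + (36) + (267) + (236) + (499) = 1402
Area = |Σ|/2 = 701.

701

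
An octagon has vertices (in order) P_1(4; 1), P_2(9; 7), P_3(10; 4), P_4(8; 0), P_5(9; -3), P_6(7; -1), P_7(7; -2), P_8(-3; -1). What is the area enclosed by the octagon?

Σ = (19) + (-34) + (-32) + (-24) + (12) + (-7) + (-13) + (1) = -78
Area = |Σ|/2 = 39.

39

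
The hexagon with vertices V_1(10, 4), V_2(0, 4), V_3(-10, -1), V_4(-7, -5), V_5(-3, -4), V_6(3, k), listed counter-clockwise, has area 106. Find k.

The doubled signed area Σ (x_i y_{i+1} − x_{i+1} y_i) is linear in k.
With k=0 it equals 160; the coefficient of k is -13 (from the two edges through V_6).
So -13·k + 160 = 2·106 = 212 ⇒ k = -4.

-4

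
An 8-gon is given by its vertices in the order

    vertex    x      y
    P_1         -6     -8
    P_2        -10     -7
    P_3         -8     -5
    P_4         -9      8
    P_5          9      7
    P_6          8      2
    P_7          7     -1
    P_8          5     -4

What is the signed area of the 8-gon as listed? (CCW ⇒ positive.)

-217.5

Apply the shoelace formula: 2A = Σ (x_i·y_{i+1} − x_{i+1}·y_i), indices taken mod 8.
Σ = (-38) + (-6) + (-109) + (-135) + (-38) + (-22) + (-23) + (-64) = -435
Signed area = Σ/2 = -217.5 (negative ⇒ clockwise traversal).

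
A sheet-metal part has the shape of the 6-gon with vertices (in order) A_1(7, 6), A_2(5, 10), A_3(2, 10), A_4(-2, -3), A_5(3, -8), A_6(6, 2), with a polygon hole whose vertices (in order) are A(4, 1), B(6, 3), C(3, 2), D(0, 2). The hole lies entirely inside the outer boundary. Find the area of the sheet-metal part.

Outer boundary:
Apply Gauss's area formula: 2A = Σ (x_i·y_{i+1} − x_{i+1}·y_i), indices taken mod 6.
Cross-terms: 40, 30, 14, 25, 54, 22  ⇒  Σ = 185
Area = |Σ|/2 = 92.5.
Hole:
Apply Gauss's area formula: 2A = Σ (x_i·y_{i+1} − x_{i+1}·y_i), indices taken mod 4.
Σ = (6) + (3) + (6) + (-8) = 7
Area = |Σ|/2 = 3.5.
Net area = 92.5 − 3.5 = 89.

89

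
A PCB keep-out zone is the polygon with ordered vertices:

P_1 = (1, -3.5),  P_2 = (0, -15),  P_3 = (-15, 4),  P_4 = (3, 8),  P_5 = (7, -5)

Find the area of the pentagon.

231.25

Apply Gauss's area formula: 2A = Σ (x_i·y_{i+1} − x_{i+1}·y_i), indices taken mod 5.
P_1→P_2: (1)(-15) − (0)(-3.5) = -15
P_2→P_3: (0)(4) − (-15)(-15) = -225
P_3→P_4: (-15)(8) − (3)(4) = -132
P_4→P_5: (3)(-5) − (7)(8) = -71
P_5→P_1: (7)(-3.5) − (1)(-5) = -19.5
Σ = -462.5
Area = |Σ|/2 = 231.25.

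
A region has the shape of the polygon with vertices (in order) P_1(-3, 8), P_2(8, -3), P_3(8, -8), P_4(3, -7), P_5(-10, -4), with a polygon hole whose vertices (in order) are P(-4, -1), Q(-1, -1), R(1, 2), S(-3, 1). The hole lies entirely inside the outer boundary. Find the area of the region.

142.5

Outer boundary:
Σ = (-55) + (-40) + (-32) + (-82) + (-92) = -301
Area = |Σ|/2 = 150.5.
Hole:
Apply the surveyor's formula: 2A = Σ (x_i·y_{i+1} − x_{i+1}·y_i), indices taken mod 4.
P→Q: (-4)(-1) − (-1)(-1) = 3
Q→R: (-1)(2) − (1)(-1) = -1
R→S: (1)(1) − (-3)(2) = 7
S→P: (-3)(-1) − (-4)(1) = 7
Σ = 16
Area = |Σ|/2 = 8.
Net area = 150.5 − 8 = 142.5.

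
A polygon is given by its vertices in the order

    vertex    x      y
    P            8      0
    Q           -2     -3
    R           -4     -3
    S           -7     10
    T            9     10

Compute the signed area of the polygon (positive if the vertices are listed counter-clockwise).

Σ = (-24) + (-6) + (-61) + (-160) + (-80) = -331
Signed area = Σ/2 = -165.5 (negative ⇒ clockwise traversal).

-165.5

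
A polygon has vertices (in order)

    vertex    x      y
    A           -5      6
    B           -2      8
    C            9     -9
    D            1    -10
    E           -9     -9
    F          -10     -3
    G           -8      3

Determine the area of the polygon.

206

Σ = (-28) + (-54) + (-81) + (-99) + (-63) + (-54) + (-33) = -412
Area = |Σ|/2 = 206.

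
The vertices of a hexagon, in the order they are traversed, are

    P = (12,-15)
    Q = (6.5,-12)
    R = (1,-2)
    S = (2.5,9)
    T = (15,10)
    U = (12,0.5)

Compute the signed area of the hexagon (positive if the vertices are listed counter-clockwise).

-221

Σ = (-46.5) + (-1) + (14) + (-110) + (-112.5) + (-186) = -442
Signed area = Σ/2 = -221 (negative ⇒ clockwise traversal).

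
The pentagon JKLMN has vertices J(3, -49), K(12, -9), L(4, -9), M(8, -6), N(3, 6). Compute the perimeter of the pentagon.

122

|JK| = √((9)² + (40)²) = √1681 = 41
|KL| = √((-8)² + (0)²) = √64 = 8
|LM| = √((4)² + (3)²) = √25 = 5
|MN| = √((-5)² + (12)²) = √169 = 13
|NJ| = √((0)² + (-55)²) = √3025 = 55
Perimeter = 41 + 8 + 5 + 13 + 55 = 122.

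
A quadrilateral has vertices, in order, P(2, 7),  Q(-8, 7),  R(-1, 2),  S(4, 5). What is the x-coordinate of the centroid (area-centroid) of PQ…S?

Apply the surveyor's formula. First the cross-terms c_i = x_i·y_{i+1} − x_{i+1}·y_i:
  70, -9, -13, 18  ⇒  2A = 66, A = 33.
Then Σ (x_i + x_{i+1})·c_i = -270, so x̄ = -270 / (6·33) = -15/11.

-15/11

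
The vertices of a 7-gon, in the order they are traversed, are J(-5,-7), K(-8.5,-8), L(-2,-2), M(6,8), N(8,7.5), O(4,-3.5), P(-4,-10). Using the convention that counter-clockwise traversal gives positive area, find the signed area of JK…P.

Σ = (-19.5) + (1) + (-4) + (-19) + (-58) + (-54) + (-22) = -175.5
Signed area = Σ/2 = -87.75 (negative ⇒ clockwise traversal).

-87.75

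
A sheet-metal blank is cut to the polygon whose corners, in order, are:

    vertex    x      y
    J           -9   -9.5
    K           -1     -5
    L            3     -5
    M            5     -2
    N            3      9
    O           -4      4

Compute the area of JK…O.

Apply the surveyor's formula: 2A = Σ (x_i·y_{i+1} − x_{i+1}·y_i), indices taken mod 6.
Σ = (35.5) + (20) + (19) + (51) + (48) + (74) = 247.5
Area = |Σ|/2 = 123.75.

123.75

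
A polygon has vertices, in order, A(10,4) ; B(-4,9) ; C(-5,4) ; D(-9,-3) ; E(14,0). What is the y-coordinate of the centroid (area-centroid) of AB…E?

Apply the surveyor's formula. First the cross-terms c_i = x_i·y_{i+1} − x_{i+1}·y_i:
  106, 29, 51, 42, 56  ⇒  2A = 284, A = 142.
Then Σ (y_i + y_{i+1})·c_i = 1904, so ȳ = 1904 / (6·142) = 476/213.

476/213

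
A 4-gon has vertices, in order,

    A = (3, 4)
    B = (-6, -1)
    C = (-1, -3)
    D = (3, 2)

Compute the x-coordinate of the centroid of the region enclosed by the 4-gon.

Apply the shoelace (surveyor's) formula. First the cross-terms c_i = x_i·y_{i+1} − x_{i+1}·y_i:
  21, 17, 7, 6  ⇒  2A = 51, A = 25.5.
Then Σ (x_i + x_{i+1})·c_i = -132, so x̄ = -132 / (6·25.5) = -44/51.

-44/51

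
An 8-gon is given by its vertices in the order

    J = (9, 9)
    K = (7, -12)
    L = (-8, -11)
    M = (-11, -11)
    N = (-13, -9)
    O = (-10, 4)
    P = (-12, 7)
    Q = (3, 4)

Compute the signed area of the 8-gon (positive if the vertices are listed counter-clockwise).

Apply the shoelace (surveyor's) formula: 2A = Σ (x_i·y_{i+1} − x_{i+1}·y_i), indices taken mod 8.
Cross-terms: -171, -173, -33, -44, -142, -22, -69, -9  ⇒  Σ = -663
Signed area = Σ/2 = -331.5 (negative ⇒ clockwise traversal).

-331.5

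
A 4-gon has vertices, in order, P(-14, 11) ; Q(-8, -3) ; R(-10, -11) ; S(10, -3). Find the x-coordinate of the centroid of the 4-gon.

Apply the surveyor's formula. First the cross-terms c_i = x_i·y_{i+1} − x_{i+1}·y_i:
  130, 58, 140, 68  ⇒  2A = 396, A = 198.
Then Σ (x_i + x_{i+1})·c_i = -4176, so x̄ = -4176 / (6·198) = -116/33.

-116/33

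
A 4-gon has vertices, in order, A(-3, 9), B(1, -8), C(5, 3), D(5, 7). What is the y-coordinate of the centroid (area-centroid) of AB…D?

22/9

Apply the shoelace (surveyor's) formula. First the cross-terms c_i = x_i·y_{i+1} − x_{i+1}·y_i:
  15, 43, 20, 66  ⇒  2A = 144, A = 72.
Then Σ (y_i + y_{i+1})·c_i = 1056, so ȳ = 1056 / (6·72) = 22/9.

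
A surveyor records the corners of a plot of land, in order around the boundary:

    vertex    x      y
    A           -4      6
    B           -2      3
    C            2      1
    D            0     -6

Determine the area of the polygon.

22

Apply Gauss's area formula: 2A = Σ (x_i·y_{i+1} − x_{i+1}·y_i), indices taken mod 4.
Σ = (0) + (-8) + (-12) + (-24) = -44
Area = |Σ|/2 = 22.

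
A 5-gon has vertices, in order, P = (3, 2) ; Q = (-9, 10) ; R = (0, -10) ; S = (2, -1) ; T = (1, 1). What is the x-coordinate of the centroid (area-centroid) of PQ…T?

Apply the surveyor's formula. First the cross-terms c_i = x_i·y_{i+1} − x_{i+1}·y_i:
  48, 90, 20, 3, -1  ⇒  2A = 160, A = 80.
Then Σ (x_i + x_{i+1})·c_i = -1053, so x̄ = -1053 / (6·80) = -2.19375.

-2.19375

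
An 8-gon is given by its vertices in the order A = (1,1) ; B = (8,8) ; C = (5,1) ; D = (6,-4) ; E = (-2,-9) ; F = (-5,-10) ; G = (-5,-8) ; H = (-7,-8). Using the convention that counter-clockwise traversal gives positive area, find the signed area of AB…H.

-85

Apply Gauss's area formula: 2A = Σ (x_i·y_{i+1} − x_{i+1}·y_i), indices taken mod 8.
Σ = (0) + (-32) + (-26) + (-62) + (-25) + (-10) + (-16) + (1) = -170
Signed area = Σ/2 = -85 (negative ⇒ clockwise traversal).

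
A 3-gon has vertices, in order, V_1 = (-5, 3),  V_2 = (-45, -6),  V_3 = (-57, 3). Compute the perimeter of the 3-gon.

108

|V_1V_2| = √((-40)² + (-9)²) = √1681 = 41
|V_2V_3| = √((-12)² + (9)²) = √225 = 15
|V_3V_1| = √((52)² + (0)²) = √2704 = 52
Perimeter = 41 + 15 + 52 = 108.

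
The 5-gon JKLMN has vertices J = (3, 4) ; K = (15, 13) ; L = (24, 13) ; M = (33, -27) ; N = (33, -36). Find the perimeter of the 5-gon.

124

|JK| = √((12)² + (9)²) = √225 = 15
|KL| = √((9)² + (0)²) = √81 = 9
|LM| = √((9)² + (-40)²) = √1681 = 41
|MN| = √((0)² + (-9)²) = √81 = 9
|NJ| = √((-30)² + (40)²) = √2500 = 50
Perimeter = 15 + 9 + 41 + 9 + 50 = 124.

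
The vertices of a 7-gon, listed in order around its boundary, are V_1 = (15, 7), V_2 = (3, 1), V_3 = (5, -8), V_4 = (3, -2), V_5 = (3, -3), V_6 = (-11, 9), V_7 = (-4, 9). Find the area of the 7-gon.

128

Apply the shoelace formula: 2A = Σ (x_i·y_{i+1} − x_{i+1}·y_i), indices taken mod 7.
Σ = (-6) + (-29) + (14) + (-3) + (-6) + (-63) + (-163) = -256
Area = |Σ|/2 = 128.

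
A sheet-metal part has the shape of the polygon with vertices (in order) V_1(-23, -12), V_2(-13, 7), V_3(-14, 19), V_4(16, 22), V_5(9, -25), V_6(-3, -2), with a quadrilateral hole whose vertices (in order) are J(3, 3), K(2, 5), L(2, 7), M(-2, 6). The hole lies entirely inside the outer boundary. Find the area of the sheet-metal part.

Outer boundary:
Apply Gauss's area formula: 2A = Σ (x_i·y_{i+1} − x_{i+1}·y_i), indices taken mod 6.
V_1→V_2: (-23)(7) − (-13)(-12) = -317
V_2→V_3: (-13)(19) − (-14)(7) = -149
V_3→V_4: (-14)(22) − (16)(19) = -612
V_4→V_5: (16)(-25) − (9)(22) = -598
V_5→V_6: (9)(-2) − (-3)(-25) = -93
V_6→V_1: (-3)(-12) − (-23)(-2) = -10
Σ = -1779
Area = |Σ|/2 = 889.5.
Hole:
Apply the shoelace (surveyor's) formula: 2A = Σ (x_i·y_{i+1} − x_{i+1}·y_i), indices taken mod 4.
Σ = (9) + (4) + (26) + (-24) = 15
Area = |Σ|/2 = 7.5.
Net area = 889.5 − 7.5 = 882.

882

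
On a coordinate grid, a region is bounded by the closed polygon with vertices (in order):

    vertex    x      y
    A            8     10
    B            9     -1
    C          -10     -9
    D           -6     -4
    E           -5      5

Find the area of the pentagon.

Cross-terms: -98, -91, -14, -50, -90  ⇒  Σ = -343
Area = |Σ|/2 = 171.5.

171.5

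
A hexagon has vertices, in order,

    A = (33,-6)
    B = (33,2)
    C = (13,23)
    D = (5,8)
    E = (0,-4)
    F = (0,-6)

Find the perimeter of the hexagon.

|AB| = √((0)² + (8)²) = √64 = 8
|BC| = √((-20)² + (21)²) = √841 = 29
|CD| = √((-8)² + (-15)²) = √289 = 17
|DE| = √((-5)² + (-12)²) = √169 = 13
|EF| = √((0)² + (-2)²) = √4 = 2
|FA| = √((33)² + (0)²) = √1089 = 33
Perimeter = 8 + 29 + 17 + 13 + 2 + 33 = 102.

102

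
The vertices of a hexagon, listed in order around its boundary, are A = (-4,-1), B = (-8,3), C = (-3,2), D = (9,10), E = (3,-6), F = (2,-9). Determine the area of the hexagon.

Apply the surveyor's formula: 2A = Σ (x_i·y_{i+1} − x_{i+1}·y_i), indices taken mod 6.
Cross-terms: -20, -7, -48, -84, -15, -38  ⇒  Σ = -212
Area = |Σ|/2 = 106.

106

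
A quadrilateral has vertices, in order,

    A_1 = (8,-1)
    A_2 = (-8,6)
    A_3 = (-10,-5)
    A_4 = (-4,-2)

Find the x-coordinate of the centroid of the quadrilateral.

Apply the surveyor's formula. First the cross-terms c_i = x_i·y_{i+1} − x_{i+1}·y_i:
  40, 100, 0, 20  ⇒  2A = 160, A = 80.
Then Σ (x_i + x_{i+1})·c_i = -1720, so x̄ = -1720 / (6·80) = -43/12.

-43/12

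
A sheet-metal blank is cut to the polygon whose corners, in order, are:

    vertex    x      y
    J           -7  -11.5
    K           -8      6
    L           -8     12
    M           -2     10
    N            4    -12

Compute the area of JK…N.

Apply Gauss's area formula: 2A = Σ (x_i·y_{i+1} − x_{i+1}·y_i), indices taken mod 5.
Σ = (-134) + (-48) + (-56) + (-16) + (-130) = -384
Area = |Σ|/2 = 192.

192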